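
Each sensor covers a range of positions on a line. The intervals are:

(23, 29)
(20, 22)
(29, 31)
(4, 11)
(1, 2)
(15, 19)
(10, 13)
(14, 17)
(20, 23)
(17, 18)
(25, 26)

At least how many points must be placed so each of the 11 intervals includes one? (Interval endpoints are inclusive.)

Sort by right endpoint; whenever an interval is uncovered, place a point at its right end.
By right end: [1,2]  [4,11]  [10,13]  [14,17]  [17,18]  [15,19]  [20,22]  [20,23]  [25,26]  [23,29]  [29,31]
[1,2] uncovered → point at 2; [4,11] uncovered → point at 11; [14,17] uncovered → point at 17; [20,22] uncovered → point at 22; [25,26] uncovered → point at 26; [29,31] uncovered → point at 31.
Points: 2, 11, 17, 22, 26, 31 (6 total).

6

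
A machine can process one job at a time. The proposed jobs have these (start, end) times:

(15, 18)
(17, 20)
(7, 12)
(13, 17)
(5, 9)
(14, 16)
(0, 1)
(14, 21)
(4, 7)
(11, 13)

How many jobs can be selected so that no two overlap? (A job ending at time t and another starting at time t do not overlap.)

Sort by end time and greedily take each interval whose start is ≥ the last chosen end.
By end time: (0,1), (4,7), (5,9), (7,12), (11,13), (14,16), (13,17), (15,18), (17,20), (14,21).
Pick (0,1); next start ≥ 1 → (4,7); next start ≥ 7 → (7,12); next start ≥ 12 → (14,16); next start ≥ 16 → (17,20).
Selected 5 jobs.

5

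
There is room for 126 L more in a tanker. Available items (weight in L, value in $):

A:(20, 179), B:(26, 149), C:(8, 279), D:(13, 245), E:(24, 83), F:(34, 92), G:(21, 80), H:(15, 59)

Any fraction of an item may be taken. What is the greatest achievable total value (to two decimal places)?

1070.54

Greedy by value/weight ratio, highest first.
Order: C (279/8=34.88) > D (245/13=18.85) > A (179/20=8.95) > B (149/26=5.73) > H (59/15=3.93) > G (80/21=3.81) > E (83/24=3.46) > F (92/34=2.71)
Fill: take C (8 @ 279) → take D (13 @ 245) → take A (20 @ 179) → take B (26 @ 149) → take H (15 @ 59) → take G (21 @ 80) → take 23/24 of E → 79.54; 126/126 used.
Total value = 1070.54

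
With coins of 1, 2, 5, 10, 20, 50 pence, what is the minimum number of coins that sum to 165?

165 − 3×50→15 − 1×10→5 − 1×5→0
Total coins = 3 + 1 + 1 = 5

5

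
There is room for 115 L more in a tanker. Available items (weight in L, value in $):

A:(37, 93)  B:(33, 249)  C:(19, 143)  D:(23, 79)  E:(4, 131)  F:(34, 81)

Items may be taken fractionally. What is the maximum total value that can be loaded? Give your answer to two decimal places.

Greedy by value/weight ratio, highest first.
Order: E (131/4=32.75) > B (249/33=7.55) > C (143/19=7.53) > D (79/23=3.43) > A (93/37=2.51) > F (81/34=2.38)
Fill: take E (4 @ 131) → take B (33 @ 249) → take C (19 @ 143) → take D (23 @ 79) → take 36/37 of A → 90.49; 115/115 used.
Total value = 692.49

692.49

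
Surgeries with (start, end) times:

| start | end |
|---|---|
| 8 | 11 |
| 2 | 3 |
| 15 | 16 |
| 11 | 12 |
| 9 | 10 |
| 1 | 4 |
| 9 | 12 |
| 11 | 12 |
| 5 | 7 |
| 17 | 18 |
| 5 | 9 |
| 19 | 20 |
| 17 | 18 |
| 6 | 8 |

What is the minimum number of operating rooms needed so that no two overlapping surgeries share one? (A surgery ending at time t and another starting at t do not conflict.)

3

starts: [1, 2, 5, 5, 6, 8, 9, 9, 11, 11, 15, 17, 17, 19]
ends:   [3, 4, 7, 8, 9, 10, 11, 12, 12, 12, 16, 18, 18, 20]
s1→1 s2→2 e3→1 e4→0 s5→1 s5→2 s6→3  — peak 3.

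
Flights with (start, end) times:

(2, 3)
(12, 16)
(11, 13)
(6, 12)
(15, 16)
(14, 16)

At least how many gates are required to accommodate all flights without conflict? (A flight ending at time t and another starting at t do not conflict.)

starts: [2, 6, 11, 12, 14, 15]
ends:   [3, 12, 13, 16, 16, 16]
s2→1 e3→0 s6→1 s11→2 e12→1 s12→2 e13→1 s14→2 s15→3  — peak 3.

3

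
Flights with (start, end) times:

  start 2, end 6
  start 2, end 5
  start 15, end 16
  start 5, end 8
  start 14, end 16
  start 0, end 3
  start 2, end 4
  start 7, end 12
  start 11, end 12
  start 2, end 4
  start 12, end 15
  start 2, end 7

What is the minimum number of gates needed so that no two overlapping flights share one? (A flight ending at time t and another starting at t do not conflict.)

Events (time:±→running): 0:+→1 2:+→2 2:+→3 2:+→4 2:+→5 2:+→6 … peak 6.

6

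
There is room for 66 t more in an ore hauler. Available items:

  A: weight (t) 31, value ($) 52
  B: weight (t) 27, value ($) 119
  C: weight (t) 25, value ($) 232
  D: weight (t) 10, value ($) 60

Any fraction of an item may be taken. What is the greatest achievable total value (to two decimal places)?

Greedy by value/weight ratio, highest first.
Order: C (232/25=9.28) > D (60/10=6.00) > B (119/27=4.41) > A (52/31=1.68)
Fill: take C (25 @ 232) → take D (10 @ 60) → take B (27 @ 119) → take 4/31 of A → 6.71; 66/66 used.
Total value = 417.71

417.71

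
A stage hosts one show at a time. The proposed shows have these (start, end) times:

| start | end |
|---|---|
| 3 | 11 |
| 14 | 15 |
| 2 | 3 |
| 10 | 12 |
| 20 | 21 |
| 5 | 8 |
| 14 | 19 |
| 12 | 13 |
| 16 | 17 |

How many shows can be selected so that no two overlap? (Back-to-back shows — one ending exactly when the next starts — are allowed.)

7

Sorted by end: (2,3)  (5,8)  (3,11)  (10,12)  (12,13)  (14,15)  (16,17)  (14,19)  (20,21)
take (2,3); take (5,8); take (10,12); take (12,13); take (14,15); take (16,17); take (20,21).
Selected 7 shows.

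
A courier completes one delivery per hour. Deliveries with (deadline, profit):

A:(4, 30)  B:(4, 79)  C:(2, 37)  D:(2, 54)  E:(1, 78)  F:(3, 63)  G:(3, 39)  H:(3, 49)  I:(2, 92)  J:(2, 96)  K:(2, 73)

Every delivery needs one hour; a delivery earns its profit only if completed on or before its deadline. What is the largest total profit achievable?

330

Take jobs in profit order; each goes to the latest open slot no later than its deadline.
By profit: J(d2,96), I(d2,92), B(d4,79), E(d1,78), K(d2,73), F(d3,63), D(d2,54), H(d3,49), G(d3,39), C(d2,37), A(d4,30)
J→slot 2; I→slot 1; B→slot 4; E skipped; K skipped; F→slot 3; D skipped; H skipped; G skipped; C skipped; A skipped.
Profit = 92 + 96 + 63 + 79 = 330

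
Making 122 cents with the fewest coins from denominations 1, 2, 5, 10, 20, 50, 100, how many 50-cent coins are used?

Use the largest denomination that fits, subtract, and repeat.
122 = 1×100 + 1×20 + 1×2
Count of 50: 0

0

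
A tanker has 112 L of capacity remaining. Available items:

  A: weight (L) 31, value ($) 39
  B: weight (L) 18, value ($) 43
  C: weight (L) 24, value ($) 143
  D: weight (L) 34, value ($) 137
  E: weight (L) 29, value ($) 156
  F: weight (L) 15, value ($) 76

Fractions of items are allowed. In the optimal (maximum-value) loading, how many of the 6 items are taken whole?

4

Order: C (143/24=5.96) > E (156/29=5.38) > F (76/15=5.07) > D (137/34=4.03) > B (43/18=2.39) > A (39/31=1.26)
Fill: take C (24 @ 143) → take E (29 @ 156) → take F (15 @ 76) → take D (34 @ 137) → take 10/18 of B → 23.89; 112/112 used.
4 item(s) taken whole; one partial (take 10/18 of B).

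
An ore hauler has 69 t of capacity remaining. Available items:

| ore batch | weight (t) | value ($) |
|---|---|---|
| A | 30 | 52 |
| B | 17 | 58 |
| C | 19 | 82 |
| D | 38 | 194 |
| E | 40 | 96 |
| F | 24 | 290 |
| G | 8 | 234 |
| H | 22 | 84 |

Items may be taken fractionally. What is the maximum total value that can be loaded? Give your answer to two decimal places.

712.89

Sort by value per unit weight and fill in that order.
Ratios (sorted): G 29.25, F 12.08, D 5.11, C 4.32, H 3.82, B 3.41, E 2.40, A 1.73
take G (8 @ 234); take F (24 @ 290); take 37/38 of D → 188.89. Capacity used 69/69.
Total value = 712.89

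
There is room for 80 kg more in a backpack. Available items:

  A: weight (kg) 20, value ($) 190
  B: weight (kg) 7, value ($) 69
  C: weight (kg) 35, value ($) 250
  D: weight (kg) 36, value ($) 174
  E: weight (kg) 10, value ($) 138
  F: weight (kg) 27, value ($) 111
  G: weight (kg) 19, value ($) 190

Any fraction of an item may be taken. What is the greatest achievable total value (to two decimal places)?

758.43

Sort by value per unit weight and fill in that order.
Ratios (sorted): E 13.80, G 10.00, B 9.86, A 9.50, C 7.14, D 4.83, F 4.11
take E (10 @ 138); take G (19 @ 190); take B (7 @ 69); take A (20 @ 190); take 24/35 of C → 171.43. Capacity used 80/80.
Total value = 758.43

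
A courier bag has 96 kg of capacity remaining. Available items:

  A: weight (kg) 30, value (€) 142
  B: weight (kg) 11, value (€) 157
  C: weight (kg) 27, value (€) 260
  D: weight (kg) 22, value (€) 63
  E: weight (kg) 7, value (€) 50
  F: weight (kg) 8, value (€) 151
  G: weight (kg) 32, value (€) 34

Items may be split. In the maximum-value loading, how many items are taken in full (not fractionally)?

5

Sort by value per unit weight and fill in that order.
Ratios (sorted): F 18.88, B 14.27, C 9.63, E 7.14, A 4.73, D 2.86, G 1.06
take F (8 @ 151); take B (11 @ 157); take C (27 @ 260); take E (7 @ 50); take A (30 @ 142); take 13/22 of D → 37.23. Capacity used 96/96.
5 item(s) taken whole; one partial (take 13/22 of D).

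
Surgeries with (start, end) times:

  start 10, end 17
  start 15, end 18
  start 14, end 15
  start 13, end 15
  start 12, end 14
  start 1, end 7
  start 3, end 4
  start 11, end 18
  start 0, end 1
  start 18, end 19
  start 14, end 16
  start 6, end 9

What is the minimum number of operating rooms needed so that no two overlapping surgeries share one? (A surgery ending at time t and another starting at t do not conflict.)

Count concurrent intervals with a sweep; the peak is the room count.
Events (time:±→running): 0:+→1 1:-→0 1:+→1 3:+→2 4:-→1 6:+→2 7:-→1 9:-→0 10:+→1 11:+→2 12:+→3 13:+→4 14:-→3 14:+→4 14:+→5 … peak 5.

5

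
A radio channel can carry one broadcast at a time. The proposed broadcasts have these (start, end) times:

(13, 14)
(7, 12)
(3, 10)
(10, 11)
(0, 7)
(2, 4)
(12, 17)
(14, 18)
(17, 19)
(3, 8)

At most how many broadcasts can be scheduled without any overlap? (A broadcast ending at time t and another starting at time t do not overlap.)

Greedy by earliest finish: after sorting by end time, pick each interval compatible with the last pick.
Sorted by end: (2,4)  (0,7)  (3,8)  (3,10)  (10,11)  (7,12)  (13,14)  (12,17)  (14,18)  (17,19)
take (2,4); skip (0,7); take (10,11); take (13,14); skip (12,17); take (14,18); skip (17,19).
Selected 4 broadcasts.

4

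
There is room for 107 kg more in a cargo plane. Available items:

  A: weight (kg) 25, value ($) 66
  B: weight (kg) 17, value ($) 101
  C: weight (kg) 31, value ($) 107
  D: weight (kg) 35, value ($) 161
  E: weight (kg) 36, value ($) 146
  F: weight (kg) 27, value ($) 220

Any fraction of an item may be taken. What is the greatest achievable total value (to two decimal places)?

595.56

Sort by value per unit weight and fill in that order.
Ratios (sorted): F 8.15, B 5.94, D 4.60, E 4.06, C 3.45, A 2.64
take F (27 @ 220); take B (17 @ 101); take D (35 @ 161); take 28/36 of E → 113.56. Capacity used 107/107.
Total value = 595.56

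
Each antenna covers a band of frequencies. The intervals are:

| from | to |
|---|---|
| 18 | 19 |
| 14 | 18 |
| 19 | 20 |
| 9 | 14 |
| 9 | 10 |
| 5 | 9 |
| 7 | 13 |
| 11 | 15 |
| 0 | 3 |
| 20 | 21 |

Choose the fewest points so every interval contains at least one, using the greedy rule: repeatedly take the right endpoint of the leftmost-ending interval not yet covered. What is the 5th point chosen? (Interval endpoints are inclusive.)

Sort by right endpoint; whenever an interval is uncovered, place a point at its right end.
By right end: [0,3]  [5,9]  [9,10]  [7,13]  [9,14]  [11,15]  [14,18]  [18,19]  [19,20]  [20,21]
[0,3] uncovered → point at 3; [5,9] uncovered → point at 9; [11,15] uncovered → point at 15; [18,19] uncovered → point at 19; [20,21] uncovered → point at 21.
Points: 3, 9, 15, 19, 21 (5 total).

21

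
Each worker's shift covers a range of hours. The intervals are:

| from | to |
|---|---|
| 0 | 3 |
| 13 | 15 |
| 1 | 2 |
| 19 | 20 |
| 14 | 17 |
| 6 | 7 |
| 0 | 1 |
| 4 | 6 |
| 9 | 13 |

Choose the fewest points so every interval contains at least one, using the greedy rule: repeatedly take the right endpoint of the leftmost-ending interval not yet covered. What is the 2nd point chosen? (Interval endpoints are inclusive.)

Process intervals by earliest right end; each time one isn't hit yet, stab at its right endpoint.
By right end: [0,1]  [1,2]  [0,3]  [4,6]  [6,7]  [9,13]  [13,15]  [14,17]  [19,20]
[0,1] uncovered → point at 1; [4,6] uncovered → point at 6; [9,13] uncovered → point at 13; [14,17] uncovered → point at 17; [19,20] uncovered → point at 20.
Points: 1, 6, 13, 17, 20 (5 total).

6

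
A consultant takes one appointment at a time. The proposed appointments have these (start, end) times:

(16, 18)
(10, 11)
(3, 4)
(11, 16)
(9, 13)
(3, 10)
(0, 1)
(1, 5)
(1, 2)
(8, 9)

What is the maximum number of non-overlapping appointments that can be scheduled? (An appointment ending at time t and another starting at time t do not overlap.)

7

Greedy by earliest finish: after sorting by end time, pick each interval compatible with the last pick.
By end time: (0,1), (1,2), (3,4), (1,5), (8,9), (3,10), (10,11), (9,13), (11,16), (16,18).
Pick (0,1); next start ≥ 1 → (1,2); next start ≥ 2 → (3,4); next start ≥ 4 → (8,9); next start ≥ 9 → (10,11); next start ≥ 11 → (11,16); next start ≥ 16 → (16,18).
Selected 7 appointments.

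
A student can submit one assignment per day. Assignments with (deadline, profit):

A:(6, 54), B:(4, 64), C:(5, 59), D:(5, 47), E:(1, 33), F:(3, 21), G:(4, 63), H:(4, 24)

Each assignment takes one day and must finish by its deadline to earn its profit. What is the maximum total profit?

Sort by profit descending; place each in the latest free slot ≤ its deadline.
Profit order: B=64 G=63 C=59 A=54 D=47 E=33 H=24 F=21
Assign: B→slot 4, G→slot 3, C→slot 5, A→slot 6, D→slot 2, E→slot 1, H skipped, F skipped.
Slots: [1:E] [2:D] [3:G] [4:B] [5:C] [6:A]
Profit = 33 + 47 + 63 + 64 + 59 + 54 = 320

320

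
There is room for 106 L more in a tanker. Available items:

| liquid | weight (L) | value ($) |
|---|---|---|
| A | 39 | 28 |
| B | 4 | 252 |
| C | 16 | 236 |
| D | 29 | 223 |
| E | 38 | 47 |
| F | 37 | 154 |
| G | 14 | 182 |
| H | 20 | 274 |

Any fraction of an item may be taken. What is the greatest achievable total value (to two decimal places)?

Order: B (252/4=63.00) > C (236/16=14.75) > H (274/20=13.70) > G (182/14=13.00) > D (223/29=7.69) > F (154/37=4.16) > E (47/38=1.24) > A (28/39=0.72)
Fill: take B (4 @ 252) → take C (16 @ 236) → take H (20 @ 274) → take G (14 @ 182) → take D (29 @ 223) → take 23/37 of F → 95.73; 106/106 used.
Total value = 1262.73

1262.73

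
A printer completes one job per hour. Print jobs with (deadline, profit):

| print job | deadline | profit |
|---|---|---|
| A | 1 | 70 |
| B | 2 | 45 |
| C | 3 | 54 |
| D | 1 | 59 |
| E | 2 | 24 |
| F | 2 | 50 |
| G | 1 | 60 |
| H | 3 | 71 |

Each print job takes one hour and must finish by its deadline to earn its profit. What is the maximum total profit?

195

Profit order: H=71 A=70 G=60 D=59 C=54 F=50 B=45 E=24
Assign: H→slot 3, A→slot 1, G skipped, D skipped, C→slot 2, F skipped, B skipped, E skipped.
Slots: [1:A] [2:C] [3:H]
Profit = 70 + 54 + 71 = 195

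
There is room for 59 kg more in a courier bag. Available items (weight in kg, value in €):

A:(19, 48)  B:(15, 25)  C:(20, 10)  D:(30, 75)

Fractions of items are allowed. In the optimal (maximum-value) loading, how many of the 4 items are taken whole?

Ratios (sorted): A 2.53, D 2.50, B 1.67, C 0.50
take A (19 @ 48); take D (30 @ 75); take 10/15 of B → 16.67. Capacity used 59/59.
2 item(s) taken whole; one partial (take 10/15 of B).

2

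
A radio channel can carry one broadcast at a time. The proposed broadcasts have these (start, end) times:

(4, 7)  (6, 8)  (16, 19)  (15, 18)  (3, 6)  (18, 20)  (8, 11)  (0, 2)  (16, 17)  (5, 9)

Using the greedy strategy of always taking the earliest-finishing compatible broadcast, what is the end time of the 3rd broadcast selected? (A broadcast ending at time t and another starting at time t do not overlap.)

Sort by end time and greedily take each interval whose start is ≥ the last chosen end.
By end time: (0,2), (3,6), (4,7), (6,8), (5,9), (8,11), (16,17), (15,18), (16,19), (18,20).
Pick (0,2); next start ≥ 2 → (3,6); next start ≥ 6 → (6,8); next start ≥ 8 → (8,11); next start ≥ 11 → (16,17); next start ≥ 17 → (18,20).
Selected: (0,2) (3,6) (6,8) (8,11) (16,17) (18,20)

8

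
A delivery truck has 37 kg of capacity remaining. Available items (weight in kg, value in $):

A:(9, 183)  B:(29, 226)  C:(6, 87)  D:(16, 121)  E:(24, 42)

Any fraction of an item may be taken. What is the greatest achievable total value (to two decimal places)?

Ratios (sorted): A 20.33, C 14.50, B 7.79, D 7.56, E 1.75
take A (9 @ 183); take C (6 @ 87); take 22/29 of B → 171.45. Capacity used 37/37.
Total value = 441.45

441.45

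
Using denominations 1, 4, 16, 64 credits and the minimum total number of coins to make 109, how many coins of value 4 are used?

3

109 = 1×64 + 2×16 + 3×4 + 1×1
Count of 4: 3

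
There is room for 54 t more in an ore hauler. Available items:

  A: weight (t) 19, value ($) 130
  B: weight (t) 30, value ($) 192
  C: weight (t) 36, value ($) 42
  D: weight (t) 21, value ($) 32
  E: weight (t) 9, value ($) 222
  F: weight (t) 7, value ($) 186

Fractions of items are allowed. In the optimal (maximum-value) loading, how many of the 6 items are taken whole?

3

Sort by value per unit weight and fill in that order.
Order: F (186/7=26.57) > E (222/9=24.67) > A (130/19=6.84) > B (192/30=6.40) > D (32/21=1.52) > C (42/36=1.17)
Fill: take F (7 @ 186) → take E (9 @ 222) → take A (19 @ 130) → take 19/30 of B → 121.60; 54/54 used.
3 item(s) taken whole; one partial (take 19/30 of B).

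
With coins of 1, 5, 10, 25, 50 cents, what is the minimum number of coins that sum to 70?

3

Greedy: take as many of the largest coin as possible, then repeat with the remainder.
70 − 1×50→20 − 2×10→0
Total coins = 1 + 2 = 3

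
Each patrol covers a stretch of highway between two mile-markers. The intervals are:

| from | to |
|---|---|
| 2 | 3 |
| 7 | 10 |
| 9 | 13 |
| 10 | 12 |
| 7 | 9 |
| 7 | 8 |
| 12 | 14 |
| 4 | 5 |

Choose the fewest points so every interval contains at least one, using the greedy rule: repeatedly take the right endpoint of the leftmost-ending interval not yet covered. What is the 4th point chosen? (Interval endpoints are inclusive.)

12

Sort by right endpoint; whenever an interval is uncovered, place a point at its right end.
Sorted: [2,3] [4,5] [7,8] [7,9] [7,10] [10,12] [9,13] [12,14]
{[2,3]} hit by 3; {[4,5]} hit by 5; {[7,8],[7,9],[7,10]} hit by 8; {[10,12],[9,13],[12,14]} hit by 12.
Points: 3, 5, 8, 12 (4 total).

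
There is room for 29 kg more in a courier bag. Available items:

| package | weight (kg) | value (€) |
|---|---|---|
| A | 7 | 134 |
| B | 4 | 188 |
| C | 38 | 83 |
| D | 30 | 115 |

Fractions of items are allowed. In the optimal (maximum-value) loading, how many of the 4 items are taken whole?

2

Sort by value per unit weight and fill in that order.
Ratios (sorted): B 47.00, A 19.14, D 3.83, C 2.18
take B (4 @ 188); take A (7 @ 134); take 18/30 of D → 69.00. Capacity used 29/29.
2 item(s) taken whole; one partial (take 18/30 of D).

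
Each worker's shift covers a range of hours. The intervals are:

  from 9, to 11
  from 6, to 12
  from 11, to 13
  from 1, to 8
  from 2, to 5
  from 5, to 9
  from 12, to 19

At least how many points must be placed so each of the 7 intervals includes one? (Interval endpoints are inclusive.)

3

Sort by right endpoint; whenever an interval is uncovered, place a point at its right end.
By right end: [2,5]  [1,8]  [5,9]  [9,11]  [6,12]  [11,13]  [12,19]
[2,5] uncovered → point at 5; [9,11] uncovered → point at 11; [12,19] uncovered → point at 19.
Points: 5, 11, 19 (3 total).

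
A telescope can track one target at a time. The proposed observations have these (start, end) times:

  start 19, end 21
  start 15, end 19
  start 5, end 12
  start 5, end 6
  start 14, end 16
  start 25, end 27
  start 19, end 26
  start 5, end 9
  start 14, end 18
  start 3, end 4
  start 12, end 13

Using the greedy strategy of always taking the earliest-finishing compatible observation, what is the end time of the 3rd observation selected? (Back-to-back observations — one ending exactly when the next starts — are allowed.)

By end time: (3,4), (5,6), (5,9), (5,12), (12,13), (14,16), (14,18), (15,19), (19,21), (19,26), (25,27).
Pick (3,4); next start ≥ 4 → (5,6); next start ≥ 6 → (12,13); next start ≥ 13 → (14,16); next start ≥ 16 → (19,21); next start ≥ 21 → (25,27).
Selected: (3,4) (5,6) (12,13) (14,16) (19,21) (25,27)

13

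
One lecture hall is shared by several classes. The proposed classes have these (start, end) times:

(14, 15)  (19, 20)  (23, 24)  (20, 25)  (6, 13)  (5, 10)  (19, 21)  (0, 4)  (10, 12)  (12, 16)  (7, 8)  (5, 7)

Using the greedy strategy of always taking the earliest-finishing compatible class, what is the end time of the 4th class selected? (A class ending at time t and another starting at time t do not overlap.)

Order by finish time; keep every interval that doesn't clash with the previous kept one.
Sorted by end: (0,4)  (5,7)  (7,8)  (5,10)  (10,12)  (6,13)  (14,15)  (12,16)  (19,20)  (19,21)  (23,24)  (20,25)
take (0,4); take (5,7); take (7,8); take (10,12); take (14,15); take (19,20); skip (19,21); take (23,24).
Selected: (0,4) (5,7) (7,8) (10,12) (14,15) (19,20) (23,24)

12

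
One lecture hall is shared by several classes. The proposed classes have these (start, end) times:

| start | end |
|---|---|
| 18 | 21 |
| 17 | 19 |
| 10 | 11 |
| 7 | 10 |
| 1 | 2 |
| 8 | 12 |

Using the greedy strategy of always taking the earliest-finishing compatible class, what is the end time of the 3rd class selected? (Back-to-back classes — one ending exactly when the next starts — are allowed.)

11

By end time: (1,2), (7,10), (10,11), (8,12), (17,19), (18,21).
Pick (1,2); next start ≥ 2 → (7,10); next start ≥ 10 → (10,11); next start ≥ 11 → (17,19).
Selected: (1,2) (7,10) (10,11) (17,19)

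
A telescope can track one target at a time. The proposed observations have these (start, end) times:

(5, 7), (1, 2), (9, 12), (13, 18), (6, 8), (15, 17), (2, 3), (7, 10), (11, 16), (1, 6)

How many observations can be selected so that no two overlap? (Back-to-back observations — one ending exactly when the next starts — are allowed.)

5

Greedy by earliest finish: after sorting by end time, pick each interval compatible with the last pick.
By end time: (1,2), (2,3), (1,6), (5,7), (6,8), (7,10), (9,12), (11,16), (15,17), (13,18).
Pick (1,2); next start ≥ 2 → (2,3); next start ≥ 3 → (5,7); next start ≥ 7 → (7,10); next start ≥ 10 → (11,16).
Selected 5 observations.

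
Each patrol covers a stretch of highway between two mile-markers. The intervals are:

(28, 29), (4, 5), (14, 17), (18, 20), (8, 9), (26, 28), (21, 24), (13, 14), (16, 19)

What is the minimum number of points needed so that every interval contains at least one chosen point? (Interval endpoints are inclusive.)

By right end: [4,5]  [8,9]  [13,14]  [14,17]  [16,19]  [18,20]  [21,24]  [26,28]  [28,29]
[4,5] uncovered → point at 5; [8,9] uncovered → point at 9; [13,14] uncovered → point at 14; [16,19] uncovered → point at 19; [21,24] uncovered → point at 24; [26,28] uncovered → point at 28.
Points: 5, 9, 14, 19, 24, 28 (6 total).

6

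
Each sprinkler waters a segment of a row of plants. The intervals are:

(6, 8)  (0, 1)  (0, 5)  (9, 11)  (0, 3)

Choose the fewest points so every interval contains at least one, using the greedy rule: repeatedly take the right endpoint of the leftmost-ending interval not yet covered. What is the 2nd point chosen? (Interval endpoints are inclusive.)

8

Sort by right endpoint; whenever an interval is uncovered, place a point at its right end.
Sorted: [0,1] [0,3] [0,5] [6,8] [9,11]
{[0,1],[0,3],[0,5]} hit by 1; {[6,8]} hit by 8; {[9,11]} hit by 11.
Points: 1, 8, 11 (3 total).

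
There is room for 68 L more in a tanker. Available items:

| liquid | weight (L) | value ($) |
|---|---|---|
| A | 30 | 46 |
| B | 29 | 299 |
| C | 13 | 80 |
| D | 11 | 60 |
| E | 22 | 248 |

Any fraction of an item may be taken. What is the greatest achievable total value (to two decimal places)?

Greedy by value/weight ratio, highest first.
Ratios (sorted): E 11.27, B 10.31, C 6.15, D 5.45, A 1.53
take E (22 @ 248); take B (29 @ 299); take C (13 @ 80); take 4/11 of D → 21.82. Capacity used 68/68.
Total value = 648.82

648.82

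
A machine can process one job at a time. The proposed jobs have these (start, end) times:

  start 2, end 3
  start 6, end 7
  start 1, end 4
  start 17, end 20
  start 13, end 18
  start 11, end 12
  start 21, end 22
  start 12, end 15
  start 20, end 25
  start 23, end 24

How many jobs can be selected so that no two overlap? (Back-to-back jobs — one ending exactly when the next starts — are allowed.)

Order by finish time; keep every interval that doesn't clash with the previous kept one.
By end time: (2,3), (1,4), (6,7), (11,12), (12,15), (13,18), (17,20), (21,22), (23,24), (20,25).
Pick (2,3); next start ≥ 3 → (6,7); next start ≥ 7 → (11,12); next start ≥ 12 → (12,15); next start ≥ 15 → (17,20); next start ≥ 20 → (21,22); next start ≥ 22 → (23,24).
Selected 7 jobs.

7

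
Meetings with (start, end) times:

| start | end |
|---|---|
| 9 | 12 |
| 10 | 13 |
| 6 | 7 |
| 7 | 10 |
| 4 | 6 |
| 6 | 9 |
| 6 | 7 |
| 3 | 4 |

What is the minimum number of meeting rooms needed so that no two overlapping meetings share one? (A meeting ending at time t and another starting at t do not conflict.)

Count concurrent intervals with a sweep; the peak is the room count.
Events (time:±→running): 3:+→1 4:-→0 4:+→1 6:-→0 6:+→1 6:+→2 6:+→3 … peak 3.

3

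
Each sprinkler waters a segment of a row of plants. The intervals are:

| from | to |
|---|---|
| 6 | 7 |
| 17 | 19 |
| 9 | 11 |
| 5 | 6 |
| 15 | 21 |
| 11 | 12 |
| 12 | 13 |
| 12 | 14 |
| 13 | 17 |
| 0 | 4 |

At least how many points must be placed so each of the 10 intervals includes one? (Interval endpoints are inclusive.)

5

Process intervals by earliest right end; each time one isn't hit yet, stab at its right endpoint.
Sorted: [0,4] [5,6] [6,7] [9,11] [11,12] [12,13] [12,14] [13,17] [17,19] [15,21]
{[0,4]} hit by 4; {[5,6],[6,7]} hit by 6; {[9,11],[11,12]} hit by 11; {[12,13],[12,14],[13,17]} hit by 13; {[17,19],[15,21]} hit by 19.
Points: 4, 6, 11, 13, 19 (5 total).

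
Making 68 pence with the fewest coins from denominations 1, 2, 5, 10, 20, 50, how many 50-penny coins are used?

68 − 1×50→18 − 1×10→8 − 1×5→3 − 1×2→1 − 1×1→0
Count of 50: 1

1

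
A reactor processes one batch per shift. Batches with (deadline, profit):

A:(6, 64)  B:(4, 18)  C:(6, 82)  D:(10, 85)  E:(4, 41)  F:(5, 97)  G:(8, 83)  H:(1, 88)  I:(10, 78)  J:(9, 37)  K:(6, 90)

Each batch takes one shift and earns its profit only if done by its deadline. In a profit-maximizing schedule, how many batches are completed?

Sort by profit descending; place each in the latest free slot ≤ its deadline.
Profit order: F=97 K=90 H=88 D=85 G=83 C=82 I=78 A=64 E=41 J=37 B=18
Assign: F→slot 5, K→slot 6, H→slot 1, D→slot 10, G→slot 8, C→slot 4, I→slot 9, A→slot 3, E→slot 2, J→slot 7, B skipped.
Slots: [1:H] [2:E] [3:A] [4:C] [5:F] [6:K] [7:J] [8:G] [9:I] [10:D]
10 of 11 scheduled.

10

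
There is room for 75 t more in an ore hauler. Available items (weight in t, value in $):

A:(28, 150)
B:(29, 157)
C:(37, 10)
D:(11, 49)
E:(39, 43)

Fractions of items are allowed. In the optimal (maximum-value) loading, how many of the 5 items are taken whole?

Greedy by value/weight ratio, highest first.
Ratios (sorted): B 5.41, A 5.36, D 4.45, E 1.10, C 0.27
take B (29 @ 157); take A (28 @ 150); take D (11 @ 49); take 7/39 of E → 7.72. Capacity used 75/75.
3 item(s) taken whole; one partial (take 7/39 of E).

3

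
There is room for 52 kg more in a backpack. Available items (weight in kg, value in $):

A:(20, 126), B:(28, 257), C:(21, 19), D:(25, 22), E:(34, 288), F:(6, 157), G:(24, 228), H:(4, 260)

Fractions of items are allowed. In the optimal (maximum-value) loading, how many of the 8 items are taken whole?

Ratios (sorted): H 65.00, F 26.17, G 9.50, B 9.18, E 8.47, A 6.30, C 0.90, D 0.88
take H (4 @ 260); take F (6 @ 157); take G (24 @ 228); take 18/28 of B → 165.21. Capacity used 52/52.
3 item(s) taken whole; one partial (take 18/28 of B).

3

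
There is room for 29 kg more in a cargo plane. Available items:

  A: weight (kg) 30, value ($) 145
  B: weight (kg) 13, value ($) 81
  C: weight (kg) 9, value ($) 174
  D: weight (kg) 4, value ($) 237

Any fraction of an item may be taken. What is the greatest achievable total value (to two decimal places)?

506.50

Order: D (237/4=59.25) > C (174/9=19.33) > B (81/13=6.23) > A (145/30=4.83)
Fill: take D (4 @ 237) → take C (9 @ 174) → take B (13 @ 81) → take 3/30 of A → 14.50; 29/29 used.
Total value = 506.50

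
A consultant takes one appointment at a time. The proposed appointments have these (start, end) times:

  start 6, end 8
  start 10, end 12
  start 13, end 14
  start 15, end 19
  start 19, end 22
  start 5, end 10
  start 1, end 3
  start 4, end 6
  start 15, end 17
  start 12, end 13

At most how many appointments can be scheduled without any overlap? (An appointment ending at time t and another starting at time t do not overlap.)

8

Sorted by end: (1,3)  (4,6)  (6,8)  (5,10)  (10,12)  (12,13)  (13,14)  (15,17)  (15,19)  (19,22)
take (1,3); take (4,6); take (6,8); skip (5,10); take (10,12); take (12,13); take (13,14); take (15,17); take (19,22).
Selected 8 appointments.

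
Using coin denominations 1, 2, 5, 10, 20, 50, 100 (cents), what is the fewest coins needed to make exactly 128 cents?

128 − 1×100→28 − 1×20→8 − 1×5→3 − 1×2→1 − 1×1→0
Total coins = 1 + 1 + 1 + 1 + 1 = 5

5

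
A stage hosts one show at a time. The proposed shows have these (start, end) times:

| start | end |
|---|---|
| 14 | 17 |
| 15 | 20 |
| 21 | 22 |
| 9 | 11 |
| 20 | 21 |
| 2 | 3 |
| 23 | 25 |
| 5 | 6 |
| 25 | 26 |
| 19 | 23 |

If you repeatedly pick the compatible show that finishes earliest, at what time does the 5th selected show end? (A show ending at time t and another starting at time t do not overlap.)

21

Greedy by earliest finish: after sorting by end time, pick each interval compatible with the last pick.
By end time: (2,3), (5,6), (9,11), (14,17), (15,20), (20,21), (21,22), (19,23), (23,25), (25,26).
Pick (2,3); next start ≥ 3 → (5,6); next start ≥ 6 → (9,11); next start ≥ 11 → (14,17); next start ≥ 17 → (20,21); next start ≥ 21 → (21,22); next start ≥ 22 → (23,25); next start ≥ 25 → (25,26).
Selected: (2,3) (5,6) (9,11) (14,17) (20,21) (21,22) (23,25) (25,26)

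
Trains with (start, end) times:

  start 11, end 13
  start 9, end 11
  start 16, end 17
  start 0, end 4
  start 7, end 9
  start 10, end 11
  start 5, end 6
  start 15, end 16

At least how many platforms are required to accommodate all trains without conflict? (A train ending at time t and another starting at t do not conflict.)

The answer is the maximum number of intervals overlapping at any instant.
Events (time:±→running): 0:+→1 4:-→0 5:+→1 6:-→0 7:+→1 9:-→0 9:+→1 10:+→2 … peak 2.

2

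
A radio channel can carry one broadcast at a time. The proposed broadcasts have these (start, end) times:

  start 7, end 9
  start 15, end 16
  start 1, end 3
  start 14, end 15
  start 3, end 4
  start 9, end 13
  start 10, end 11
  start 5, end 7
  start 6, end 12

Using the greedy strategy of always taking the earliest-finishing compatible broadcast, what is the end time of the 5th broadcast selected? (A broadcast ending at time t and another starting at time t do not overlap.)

Sorted by end: (1,3)  (3,4)  (5,7)  (7,9)  (10,11)  (6,12)  (9,13)  (14,15)  (15,16)
take (1,3); take (3,4); take (5,7); take (7,9); take (10,11); take (14,15); take (15,16).
Selected: (1,3) (3,4) (5,7) (7,9) (10,11) (14,15) (15,16)

11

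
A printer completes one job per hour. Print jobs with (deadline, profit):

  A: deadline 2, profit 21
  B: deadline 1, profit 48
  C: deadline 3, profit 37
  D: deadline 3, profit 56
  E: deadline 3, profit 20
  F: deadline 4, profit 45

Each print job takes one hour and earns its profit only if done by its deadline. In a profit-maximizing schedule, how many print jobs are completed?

4

Take jobs in profit order; each goes to the latest open slot no later than its deadline.
By profit: D(d3,56), B(d1,48), F(d4,45), C(d3,37), A(d2,21), E(d3,20)
D→slot 3; B→slot 1; F→slot 4; C→slot 2; A skipped; E skipped.
4 of 6 scheduled.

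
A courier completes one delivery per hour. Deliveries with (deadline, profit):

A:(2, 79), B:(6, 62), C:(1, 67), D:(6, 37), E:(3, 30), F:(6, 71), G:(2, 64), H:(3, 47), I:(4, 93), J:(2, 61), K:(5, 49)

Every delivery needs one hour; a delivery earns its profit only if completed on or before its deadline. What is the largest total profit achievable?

By profit: I(d4,93), A(d2,79), F(d6,71), C(d1,67), G(d2,64), B(d6,62), J(d2,61), K(d5,49), H(d3,47), D(d6,37), E(d3,30)
I→slot 4; A→slot 2; F→slot 6; C→slot 1; G skipped; B→slot 5; J skipped; K→slot 3; H skipped; D skipped; E skipped.
Profit = 67 + 79 + 49 + 93 + 62 + 71 = 421

421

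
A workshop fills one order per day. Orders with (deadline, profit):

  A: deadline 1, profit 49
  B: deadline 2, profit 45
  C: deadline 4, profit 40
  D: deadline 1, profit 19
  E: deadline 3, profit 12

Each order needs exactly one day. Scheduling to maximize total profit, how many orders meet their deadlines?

Profit order: A=49 B=45 C=40 D=19 E=12
Assign: A→slot 1, B→slot 2, C→slot 4, D skipped, E→slot 3.
Slots: [1:A] [2:B] [3:E] [4:C]
4 of 5 scheduled.

4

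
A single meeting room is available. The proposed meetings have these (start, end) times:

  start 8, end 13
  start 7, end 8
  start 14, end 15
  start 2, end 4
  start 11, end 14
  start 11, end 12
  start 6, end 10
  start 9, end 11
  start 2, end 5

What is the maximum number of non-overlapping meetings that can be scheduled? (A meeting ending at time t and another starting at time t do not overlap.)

5

By end time: (2,4), (2,5), (7,8), (6,10), (9,11), (11,12), (8,13), (11,14), (14,15).
Pick (2,4); next start ≥ 4 → (7,8); next start ≥ 8 → (9,11); next start ≥ 11 → (11,12); next start ≥ 12 → (14,15).
Selected 5 meetings.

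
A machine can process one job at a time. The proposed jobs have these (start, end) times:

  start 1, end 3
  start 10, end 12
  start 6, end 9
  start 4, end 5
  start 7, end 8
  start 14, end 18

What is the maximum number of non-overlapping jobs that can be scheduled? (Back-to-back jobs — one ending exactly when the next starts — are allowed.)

Sorted by end: (1,3)  (4,5)  (7,8)  (6,9)  (10,12)  (14,18)
take (1,3); take (4,5); take (7,8); skip (6,9); take (10,12); take (14,18).
Selected 5 jobs.

5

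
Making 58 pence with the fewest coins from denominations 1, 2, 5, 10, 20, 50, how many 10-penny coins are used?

0

Use the largest denomination that fits, subtract, and repeat.
58 − 1×50→8 − 1×5→3 − 1×2→1 − 1×1→0
Count of 10: 0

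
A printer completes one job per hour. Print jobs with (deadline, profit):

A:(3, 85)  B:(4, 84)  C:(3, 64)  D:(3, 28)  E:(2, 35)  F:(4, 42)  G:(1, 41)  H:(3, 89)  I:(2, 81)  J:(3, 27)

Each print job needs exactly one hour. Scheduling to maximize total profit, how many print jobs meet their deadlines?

4

Take jobs in profit order; each goes to the latest open slot no later than its deadline.
By profit: H(d3,89), A(d3,85), B(d4,84), I(d2,81), C(d3,64), F(d4,42), G(d1,41), E(d2,35), D(d3,28), J(d3,27)
H→slot 3; A→slot 2; B→slot 4; I→slot 1; C skipped; F skipped; G skipped; E skipped; D skipped; J skipped.
4 of 10 scheduled.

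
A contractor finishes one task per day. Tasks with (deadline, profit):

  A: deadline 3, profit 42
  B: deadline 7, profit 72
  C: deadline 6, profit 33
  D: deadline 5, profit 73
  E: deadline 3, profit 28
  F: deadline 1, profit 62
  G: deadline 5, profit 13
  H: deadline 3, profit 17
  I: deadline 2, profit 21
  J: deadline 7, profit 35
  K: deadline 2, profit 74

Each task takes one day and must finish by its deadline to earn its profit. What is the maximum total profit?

Take jobs in profit order; each goes to the latest open slot no later than its deadline.
Profit order: K=74 D=73 B=72 F=62 A=42 J=35 C=33 E=28 I=21 H=17 G=13
Assign: K→slot 2, D→slot 5, B→slot 7, F→slot 1, A→slot 3, J→slot 6, C→slot 4, E skipped, I skipped, H skipped, G skipped.
Slots: [1:F] [2:K] [3:A] [4:C] [5:D] [6:J] [7:B]
Profit = 62 + 74 + 42 + 33 + 73 + 35 + 72 = 391

391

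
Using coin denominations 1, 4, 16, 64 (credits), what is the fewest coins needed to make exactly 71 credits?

Use the largest denomination that fits, subtract, and repeat.
71 − 1×64→7 − 1×4→3 − 3×1→0
Total coins = 1 + 1 + 3 = 5

5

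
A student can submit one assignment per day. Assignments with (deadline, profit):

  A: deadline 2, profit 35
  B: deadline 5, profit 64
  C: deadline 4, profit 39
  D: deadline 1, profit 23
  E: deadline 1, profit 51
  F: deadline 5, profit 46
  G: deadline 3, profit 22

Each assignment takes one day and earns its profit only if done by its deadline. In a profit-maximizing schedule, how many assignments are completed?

Sort by profit descending; place each in the latest free slot ≤ its deadline.
Profit order: B=64 E=51 F=46 C=39 A=35 D=23 G=22
Assign: B→slot 5, E→slot 1, F→slot 4, C→slot 3, A→slot 2, D skipped, G skipped.
Slots: [1:E] [2:A] [3:C] [4:F] [5:B]
5 of 7 scheduled.

5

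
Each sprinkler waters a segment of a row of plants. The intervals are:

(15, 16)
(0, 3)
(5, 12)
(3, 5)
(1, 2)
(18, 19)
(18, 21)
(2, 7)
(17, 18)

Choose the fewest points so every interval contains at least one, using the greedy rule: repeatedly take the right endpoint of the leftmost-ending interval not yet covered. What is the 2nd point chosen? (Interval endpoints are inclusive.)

By right end: [1,2]  [0,3]  [3,5]  [2,7]  [5,12]  [15,16]  [17,18]  [18,19]  [18,21]
[1,2] uncovered → point at 2; [3,5] uncovered → point at 5; [15,16] uncovered → point at 16; [17,18] uncovered → point at 18.
Points: 2, 5, 16, 18 (4 total).

5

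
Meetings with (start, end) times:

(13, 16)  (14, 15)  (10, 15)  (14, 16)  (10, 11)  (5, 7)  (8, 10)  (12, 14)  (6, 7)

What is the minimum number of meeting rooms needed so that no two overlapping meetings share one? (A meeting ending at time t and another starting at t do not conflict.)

4

Events (time:±→running): 5:+→1 6:+→2 7:-→1 7:-→0 8:+→1 10:-→0 10:+→1 10:+→2 11:-→1 12:+→2 13:+→3 14:-→2 14:+→3 14:+→4 … peak 4.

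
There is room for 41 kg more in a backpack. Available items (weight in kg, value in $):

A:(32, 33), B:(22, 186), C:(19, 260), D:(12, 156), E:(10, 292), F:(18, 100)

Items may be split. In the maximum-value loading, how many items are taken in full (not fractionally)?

Sort by value per unit weight and fill in that order.
Order: E (292/10=29.20) > C (260/19=13.68) > D (156/12=13.00) > B (186/22=8.45) > F (100/18=5.56) > A (33/32=1.03)
Fill: take E (10 @ 292) → take C (19 @ 260) → take D (12 @ 156); 41/41 used.
3 item(s) taken whole.

3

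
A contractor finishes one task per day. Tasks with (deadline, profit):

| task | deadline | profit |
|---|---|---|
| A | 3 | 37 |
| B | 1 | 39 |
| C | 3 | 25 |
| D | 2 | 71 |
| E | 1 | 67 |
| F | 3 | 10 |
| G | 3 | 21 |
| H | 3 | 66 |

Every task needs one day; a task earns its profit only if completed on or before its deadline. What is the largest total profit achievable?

204

Take jobs in profit order; each goes to the latest open slot no later than its deadline.
Profit order: D=71 E=67 H=66 B=39 A=37 C=25 G=21 F=10
Assign: D→slot 2, E→slot 1, H→slot 3, B skipped, A skipped, C skipped, G skipped, F skipped.
Slots: [1:E] [2:D] [3:H]
Profit = 67 + 71 + 66 = 204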